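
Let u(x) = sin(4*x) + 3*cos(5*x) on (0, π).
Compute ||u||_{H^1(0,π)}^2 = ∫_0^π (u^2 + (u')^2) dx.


||u||_{H^1(0,π)}^2 = -416/3 + 251*π/2

u'(x) = -15*sin(5*x) + 4*cos(4*x).
Expand u² and (u')² and integrate term by term on (0, π), using: for integers n ≥ 1, ∫_0^π sin²(nx) dx = ∫_0^π cos²(nx) dx = π/2; for n ≠ n', ∫_0^π sin(nx)sin(n'x) dx = ∫_0^π cos(nx)cos(n'x) dx = 0; and by product-to-sum, ∫_0^π sin(nx)cos(n'x) dx = ½∫_0^π [sin((n+n')x) + sin((n−n')x)] dx, which is 0 when n+n' is even and 2n/(n²−n'²) when n+n' is odd (it need not vanish on (0, π)).
  u² squared terms: (3)²·∫cos(5x)² dx = 9·π/2 = 9*π/2;  (1)²·∫sin(4x)² dx = 1·π/2 = π/2.
  u² cross terms: 2·(3)·(1)·∫cos(5x)·sin(4x) dx = 6·(-8/9) = -16/3.
  So ∫_0^π u² dx = 9*π/2 + π/2 − 16/3 = -16/3 + 5*π.
  (u')² squared terms: (-15)²·∫sin(5x)² dx = 225·π/2 = 225*π/2;  (4)²·∫cos(4x)² dx = 16·π/2 = 8*π.
  (u')² cross terms: 2·(-15)·(4)·∫sin(5x)·cos(4x) dx = -120·(10/9) = -400/3.
  So ∫_0^π (u')² dx = 225*π/2 + 8*π − 400/3 = -400/3 + 241*π/2.
||u||_{H^1}^2 = (-16/3 + 5*π) + (-400/3 + 241*π/2) = -416/3 + 251*π/2.


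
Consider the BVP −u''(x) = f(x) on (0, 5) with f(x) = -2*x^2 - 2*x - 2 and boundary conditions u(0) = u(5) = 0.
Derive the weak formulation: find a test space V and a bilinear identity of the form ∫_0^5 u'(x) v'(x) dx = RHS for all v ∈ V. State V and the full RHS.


V = H^1_0(0, 5) (so v(0) = v(5) = 0); weak form: ∫_0^5 u'v' dx = ∫_0^5 (-2*x^2 - 2*x - 2) v dx for all v ∈ V.

Multiply both sides by a test function v and integrate from 0 to 5:
  ∫_0^5 −u''(x) v(x) dx = ∫_0^5 f(x) v(x) dx.
Integrate the LHS by parts once:
  ∫_0^5 −u'' v dx = −[u'(x) v(x)]_0^5 + ∫_0^5 u'(x) v'(x) dx.
Thus ∫_0^5 u'(x) v'(x) dx = ∫_0^5 f(x) v(x) dx + [u'(x) v(x)]_0^5.
Choose V so that boundary terms are either known or forced to vanish.
u is Dirichlet: u(0) = u(5) = 0. Let V = H^1_0(0, 5); then v(0) = v(5) = 0, and [u' v]_0^5 = 0.
Weak formulation: find u (satisfying any essential BC) such that ∫_0^5 u'(x) v'(x) dx = ∫_0^5 f v dx for all v ∈ V.
Substituting f(x) = -2*x^2 - 2*x - 2, the right-hand side is ∫_0^5 (-2*x^2 - 2*x - 2) v dx.


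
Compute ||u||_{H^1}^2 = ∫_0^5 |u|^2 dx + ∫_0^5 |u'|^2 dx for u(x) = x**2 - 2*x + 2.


||u||_{H^1}^2 = 340

The H^1 norm (squared) on an interval (0, L) is
  ||u||_{H^1}^2 = ∫_0^L u(x)^2 dx + ∫_0^L u'(x)^2 dx.
Compute u'(x) = 2*x - 2.
Then u(x)^2 = x**4 - 4*x**3 + 8*x**2 - 8*x + 4 and u'(x)^2 = 4*x**2 - 8*x + 4.
Integrate each monomial from 0 to 5 using ∫_0^5 c·x^n dx = c·5^(n+1)/(n+1):
  ∫_0^5 u(x)^2 dx = ∫_0^5 (x^4 - 4*x^3 + 8*x^2 - 8*x + 4) dx. Term by term:
    ∫_0^5 x^4 dx = 625;  ∫_0^5 -4*x^3 dx = -625;  ∫_0^5 8*x^2 dx = 1000/3;
    ∫_0^5 -8*x dx = -100;  ∫_0^5 4 dx = 20.
  Sum: 625 − 625 + 1000/3 − 100 + 20 = 760/3.
  ∫_0^5 u'(x)^2 dx = ∫_0^5 (4*x^2 - 8*x + 4) dx. Term by term:
    ∫_0^5 4*x^2 dx = 500/3;  ∫_0^5 -8*x dx = -100;  ∫_0^5 4 dx = 20.
  Sum: 500/3 − 100 + 20 = 260/3.
Adding: ||u||_{H^1}^2 = 760/3 + 260/3 = 340.


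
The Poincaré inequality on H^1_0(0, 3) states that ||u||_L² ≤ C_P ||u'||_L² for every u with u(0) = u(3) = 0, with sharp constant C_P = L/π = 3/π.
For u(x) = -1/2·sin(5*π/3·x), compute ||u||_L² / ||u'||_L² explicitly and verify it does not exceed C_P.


||u||_L² / ||u'||_L² = 3/(5*π) < C_P = 3/π.

u(x) = -1/2·sin(5*π/3·x), so u'(x) = -5*π*cos(5*π*x/3)/6.
Writing u(x) = A·sin(kπx/L) with A = -1/2 and k = 5, use ∫_0^L sin²(kπx/L) dx = L/2 and ∫_0^L cos²(kπx/L) dx = L/2.
u² = 1/4·sin²(5*π/3·x) and (u')² = 25*π^2/36·cos²(5*π/3·x), and each of sin², cos² integrates to L/2 = 3/2 over (0, 3).
∫_0^3 u² dx = 3/8, so ||u||_L² = sqrt(6)/4.
∫_0^3 (u')² dx = 25*π^2/24, so ||u'||_L² = 5*sqrt(6)*π/12.
Ratio ||u||_L² / ||u'||_L² = 3/(5*π).
Sharp Poincaré constant on H^1_0(0, 3) is C_P = L/π = 3/π, achieved by sin(π/3·x).
This is the k = 5 harmonic; the ratio L/(kπ) is strictly less than C_P = L/π, consistent with the sharp inequality ||u||_L² ≤ C_P ||u'||_L².


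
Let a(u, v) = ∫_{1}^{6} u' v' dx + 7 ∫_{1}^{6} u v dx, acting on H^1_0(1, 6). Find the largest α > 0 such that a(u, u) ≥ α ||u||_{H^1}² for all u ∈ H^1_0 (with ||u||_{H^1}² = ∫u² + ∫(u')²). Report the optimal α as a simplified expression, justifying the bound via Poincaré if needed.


α = 1

Coercivity of a(·,·) on H^1_0(1, 6) means a(u, u) ≥ α ||u||_{H^1}² for every u ∈ H^1_0.
The interval has length L = 5, and Poincaré/coercivity depend only on L. Here a(u, u) = ∫(u')² + (7)·∫u².
Here c = 7 ≥ 1, so a(u,u) = ∫(u')² + c∫u² ≥ ∫(u')² + ∫u² = ||u||_{H^1}², i.e. α = 1 works. No larger α is possible: a(u,u) ≥ α||u||_{H^1}² means (1−α)∫(u')² ≥ (α−c)∫u², and for the modes u_n = sin(nπ(x−x₀)/L) (x₀ the left endpoint) one has ∫u_n²/∫(u_n')² = (L/(nπ))² → 0, so a(u_n,u_n)/||u_n||_{H^1}² → 1. Hence the optimal constant is α = 1.
Therefore α = 1.


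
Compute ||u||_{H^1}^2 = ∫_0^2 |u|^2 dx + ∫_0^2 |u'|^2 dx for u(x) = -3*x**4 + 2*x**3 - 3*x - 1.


||u||_{H^1}^2 = 13400/7

The H^1 norm (squared) on an interval (0, L) is
  ||u||_{H^1}^2 = ∫_0^L u(x)^2 dx + ∫_0^L u'(x)^2 dx.
Compute u'(x) = -12*x**3 + 6*x**2 - 3.
Then u(x)^2 = 9*x**8 - 12*x**7 + 4*x**6 + 18*x**5 - 6*x**4 - 4*x**3 + 9*x**2 + 6*x + 1 and u'(x)^2 = 144*x**6 - 144*x**5 + 36*x**4 + 72*x**3 - 36*x**2 + 9.
Integrate each monomial from 0 to 2 using ∫_0^2 c·x^n dx = c·2^(n+1)/(n+1):
  ∫_0^2 u(x)^2 dx = ∫_0^2 (9*x^8 - 12*x^7 + 4*x^6 + 18*x^5 - 6*x^4 - 4*x^3 + 9*x^2 + 6*x + 1) dx. Term by term:
    ∫_0^2 9*x^8 dx = 512;  ∫_0^2 -12*x^7 dx = -384;  ∫_0^2 4*x^6 dx = 512/7;
    ∫_0^2 18*x^5 dx = 192;  ∫_0^2 -6*x^4 dx = -192/5;  ∫_0^2 -4*x^3 dx = -16;
    ∫_0^2 9*x^2 dx = 24;  ∫_0^2 6*x dx = 12;  ∫_0^2 1 dx = 2.
  Sum: 512 − 384 + 512/7 + 192 − 192/5 − 16 + 24 + 12 + 2 = 13186/35.
  ∫_0^2 u'(x)^2 dx = ∫_0^2 (144*x^6 - 144*x^5 + 36*x^4 + 72*x^3 - 36*x^2 + 9) dx. Term by term:
    ∫_0^2 144*x^6 dx = 18432/7;  ∫_0^2 -144*x^5 dx = -1536;  ∫_0^2 36*x^4 dx = 1152/5;
    ∫_0^2 72*x^3 dx = 288;  ∫_0^2 -36*x^2 dx = -96;  ∫_0^2 9 dx = 18.
  Sum: 18432/7 − 1536 + 1152/5 + 288 − 96 + 18 = 53814/35.
Adding: ||u||_{H^1}^2 = 13186/35 + 53814/35 = 13400/7.


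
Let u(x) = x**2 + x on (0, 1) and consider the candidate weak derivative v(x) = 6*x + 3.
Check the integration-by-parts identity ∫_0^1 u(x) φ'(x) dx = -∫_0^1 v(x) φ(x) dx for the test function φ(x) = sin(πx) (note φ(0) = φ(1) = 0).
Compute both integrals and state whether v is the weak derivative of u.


LHS = -4/π, RHS = -12/π. No, v is not the weak derivative of u.

u(x) = x**2 + x, classical derivative u'(x) = 2*x + 1.
φ(x) = sin(πx), so φ'(x) = π*cos(π*x).
Note φ(0) = φ(1) = 0, so the boundary term u·φ vanishes.
LHS = ∫_0^1 u(x) φ'(x) dx = ∫_0^1 (π*x^2*cos(π*x) + π*x*cos(π*x)) dx. Term by term:
  ∫_0^1 π*x*cos(π*x) dx = -2/π;  ∫_0^1 π*x^2*cos(π*x) dx = -2/π.
Sum: -2/π − 2/π = -4/π.
So LHS = -4/π.
∫_0^1 v(x) φ(x) dx = ∫_0^1 (6*x*sin(π*x) + 3*sin(π*x)) dx. Term by term:
  ∫_0^1 3*sin(π*x) dx = 6/π;  ∫_0^1 6*x*sin(π*x) dx = 6/π.
Sum: 6/π + 6/π = 12/π.
So RHS = -∫_0^1 v(x) φ(x) dx = -12/π.
LHS − RHS = 8/π ≠ 0, so the identity fails.
(For a valid weak derivative the identity must hold for EVERY test function, in particular this one. The failure shows v is NOT the weak derivative of u.)
Correct weak derivative would be u'(x) = 2*x + 1.


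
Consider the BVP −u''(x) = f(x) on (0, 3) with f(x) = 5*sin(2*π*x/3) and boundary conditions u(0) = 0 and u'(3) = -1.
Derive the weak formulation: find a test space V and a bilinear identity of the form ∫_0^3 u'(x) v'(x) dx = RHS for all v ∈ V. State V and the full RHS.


V = {v ∈ H^1(0, 3) : v(0) = 0} (test functions vanish at x = 0 where u is specified); weak form: ∫_0^3 u'v' dx = ∫_0^3 (5*sin(2*π*x/3)) v dx − v(3) for all v ∈ V.

Multiply both sides by a test function v and integrate from 0 to 3:
  ∫_0^3 −u''(x) v(x) dx = ∫_0^3 f(x) v(x) dx.
Integrate the LHS by parts once:
  ∫_0^3 −u'' v dx = −[u'(x) v(x)]_0^3 + ∫_0^3 u'(x) v'(x) dx.
Thus ∫_0^3 u'(x) v'(x) dx = ∫_0^3 f(x) v(x) dx + [u'(x) v(x)]_0^3.
Choose V so that boundary terms are either known or forced to vanish.
Mixed BC: u(0) = 0 (Dirichlet) and u'(3) = -1 (Neumann). Define V = {v ∈ H^1(0, 3) : v(0) = 0}. Then [u' v]_0^3 = u'(3)·v(3) − u'(0)·0 = − v(3).
Weak formulation: find u (satisfying any essential BC) such that ∫_0^3 u'(x) v'(x) dx = ∫_0^3 f v dx − v(3) for all v ∈ V (Dirichlet at 0 absorbed into V; Neumann datum at x = 3 contributes the boundary term).
Substituting f(x) = 5*sin(2*π*x/3), the right-hand side is ∫_0^3 (5*sin(2*π*x/3)) v dx − v(3).


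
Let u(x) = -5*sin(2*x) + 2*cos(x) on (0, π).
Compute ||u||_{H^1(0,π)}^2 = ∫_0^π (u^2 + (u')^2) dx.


||u||_{H^1(0,π)}^2 = -160/3 + 133*π/2

u'(x) = -2*sin(x) - 10*cos(2*x).
Expand u² and (u')² and integrate term by term on (0, π), using: for integers n ≥ 1, ∫_0^π sin²(nx) dx = ∫_0^π cos²(nx) dx = π/2; for n ≠ n', ∫_0^π sin(nx)sin(n'x) dx = ∫_0^π cos(nx)cos(n'x) dx = 0; and by product-to-sum, ∫_0^π sin(nx)cos(n'x) dx = ½∫_0^π [sin((n+n')x) + sin((n−n')x)] dx, which is 0 when n+n' is even and 2n/(n²−n'²) when n+n' is odd (it need not vanish on (0, π)).
  u² squared terms: (-5)²·∫sin(2x)² dx = 25·π/2 = 25*π/2;  (2)²·∫cos(x)² dx = 4·π/2 = 2*π.
  u² cross terms: 2·(-5)·(2)·∫sin(2x)·cos(x) dx = -20·(4/3) = -80/3.
  So ∫_0^π u² dx = 25*π/2 + 2*π − 80/3 = -80/3 + 29*π/2.
  (u')² squared terms: (-10)²·∫cos(2x)² dx = 100·π/2 = 50*π;  (-2)²·∫sin(x)² dx = 4·π/2 = 2*π.
  (u')² cross terms: 2·(-10)·(-2)·∫cos(2x)·sin(x) dx = 40·(-2/3) = -80/3.
  So ∫_0^π (u')² dx = 50*π + 2*π − 80/3 = -80/3 + 52*π.
||u||_{H^1}^2 = (-80/3 + 29*π/2) + (-80/3 + 52*π) = -160/3 + 133*π/2.


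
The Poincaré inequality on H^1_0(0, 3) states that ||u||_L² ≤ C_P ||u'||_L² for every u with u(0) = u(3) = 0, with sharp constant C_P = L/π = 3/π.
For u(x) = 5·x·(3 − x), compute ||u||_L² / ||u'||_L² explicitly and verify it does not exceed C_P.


||u||_L² / ||u'||_L² = 3*sqrt(10)/10 < C_P = 3/π.

u(x) = 5·x·(3 − x), so u'(x) = 15 - 10*x.
u(x) = 5·x·(3 − x) vanishes at x = 0 and x = 3, so u ∈ H^1_0(0, 3). Differentiate via the product rule and integrate the resulting polynomials term by term.
  ∫_0^3 u² dx = ∫_0^3 (25*x^4 - 150*x^3 + 225*x^2) dx. Term by term:
    ∫_0^3 25*x^4 dx = 1215;  ∫_0^3 -150*x^3 dx = -6075/2;  ∫_0^3 225*x^2 dx = 2025.
  Sum: 1215 − 6075/2 + 2025 = 405/2.
  ∫_0^3 (u')² dx = ∫_0^3 (100*x^2 - 300*x + 225) dx. Term by term:
    ∫_0^3 100*x^2 dx = 900;  ∫_0^3 -300*x dx = -1350;  ∫_0^3 225 dx = 675.
  Sum: 900 − 1350 + 675 = 225.
∫_0^3 u² dx = 405/2, so ||u||_L² = 9*sqrt(10)/2.
∫_0^3 (u')² dx = 225, so ||u'||_L² = 15.
Ratio ||u||_L² / ||u'||_L² = 3*sqrt(10)/10.
Sharp Poincaré constant on H^1_0(0, 3) is C_P = L/π = 3/π, achieved by sin(π/3·x).
A polynomial bump cannot attain the sharp Poincaré constant (only the first sine eigenfunction does), so the ratio is strictly less than C_P, consistent with ||u||_L² ≤ C_P ||u'||_L².


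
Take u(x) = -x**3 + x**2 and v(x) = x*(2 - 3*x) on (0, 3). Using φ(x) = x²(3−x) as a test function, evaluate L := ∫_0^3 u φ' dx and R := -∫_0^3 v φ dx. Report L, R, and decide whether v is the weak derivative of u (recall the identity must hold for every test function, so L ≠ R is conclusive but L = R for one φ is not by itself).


LHS = 243/5, RHS = 243/5. Yes, v = u' weakly.

u(x) = -x**3 + x**2, classical derivative u'(x) = -3*x**2 + 2*x.
φ(x) = x²(3−x), so φ'(x) = 3*x*(2 - x).
Note φ(0) = φ(3) = 0, so the boundary term u·φ vanishes.
LHS = ∫_0^3 u(x) φ'(x) dx = ∫_0^3 (3*x^5 - 9*x^4 + 6*x^3) dx. Term by term:
  ∫_0^3 3*x^5 dx = 729/2;  ∫_0^3 -9*x^4 dx = -2187/5;  ∫_0^3 6*x^3 dx = 243/2.
Sum: 729/2 − 2187/5 + 243/2 = 243/5.
So LHS = 243/5.
∫_0^3 v(x) φ(x) dx = ∫_0^3 (3*x^5 - 11*x^4 + 6*x^3) dx. Term by term:
  ∫_0^3 3*x^5 dx = 729/2;  ∫_0^3 -11*x^4 dx = -2673/5;  ∫_0^3 6*x^3 dx = 243/2.
Sum: 729/2 − 2673/5 + 243/2 = -243/5.
So RHS = -∫_0^3 v(x) φ(x) dx = 243/5.
LHS = RHS, so the identity holds for this test φ.
Moreover u is smooth here and v(x) = u'(x) = -3*x**2 + 2*x pointwise, so the identity holds for every test function. Hence v is the weak derivative of u.


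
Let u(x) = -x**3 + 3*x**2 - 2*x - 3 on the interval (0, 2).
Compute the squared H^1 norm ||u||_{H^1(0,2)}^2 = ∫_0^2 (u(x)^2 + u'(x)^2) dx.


||u||_{H^1}^2 = 2074/105

The H^1 norm (squared) on an interval (0, L) is
  ||u||_{H^1}^2 = ∫_0^L u(x)^2 dx + ∫_0^L u'(x)^2 dx.
Compute u'(x) = -3*x**2 + 6*x - 2.
Then u(x)^2 = x**6 - 6*x**5 + 13*x**4 - 6*x**3 - 14*x**2 + 12*x + 9 and u'(x)^2 = 9*x**4 - 36*x**3 + 48*x**2 - 24*x + 4.
Integrate each monomial from 0 to 2 using ∫_0^2 c·x^n dx = c·2^(n+1)/(n+1):
  ∫_0^2 u(x)^2 dx = ∫_0^2 (x^6 - 6*x^5 + 13*x^4 - 6*x^3 - 14*x^2 + 12*x + 9) dx. Term by term:
    ∫_0^2 x^6 dx = 128/7;  ∫_0^2 -6*x^5 dx = -64;  ∫_0^2 13*x^4 dx = 416/5;
    ∫_0^2 -6*x^3 dx = -24;  ∫_0^2 -14*x^2 dx = -112/3;  ∫_0^2 12*x dx = 24;
    ∫_0^2 9 dx = 18.
  Sum: 128/7 − 64 + 416/5 − 24 − 112/3 + 24 + 18 = 1906/105.
  ∫_0^2 u'(x)^2 dx = ∫_0^2 (9*x^4 - 36*x^3 + 48*x^2 - 24*x + 4) dx. Term by term:
    ∫_0^2 9*x^4 dx = 288/5;  ∫_0^2 -36*x^3 dx = -144;  ∫_0^2 48*x^2 dx = 128;
    ∫_0^2 -24*x dx = -48;  ∫_0^2 4 dx = 8.
  Sum: 288/5 − 144 + 128 − 48 + 8 = 8/5.
Adding: ||u||_{H^1}^2 = 1906/105 + 8/5 = 2074/105.


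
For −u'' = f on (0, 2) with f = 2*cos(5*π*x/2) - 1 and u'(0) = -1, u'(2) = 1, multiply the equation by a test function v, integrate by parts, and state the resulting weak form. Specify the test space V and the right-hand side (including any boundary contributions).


V = H^1(0, 2) (v unrestricted at boundary; u is determined up to an additive constant); weak form: ∫_0^2 u'v' dx = ∫_0^2 (2*cos(5*π*x/2) - 1) v dx + v(2) + v(0) for all v ∈ V.

Multiply both sides by a test function v and integrate from 0 to 2:
  ∫_0^2 −u''(x) v(x) dx = ∫_0^2 f(x) v(x) dx.
Integrate the LHS by parts once:
  ∫_0^2 −u'' v dx = −[u'(x) v(x)]_0^2 + ∫_0^2 u'(x) v'(x) dx.
Thus ∫_0^2 u'(x) v'(x) dx = ∫_0^2 f(x) v(x) dx + [u'(x) v(x)]_0^2.
Choose V so that boundary terms are either known or forced to vanish.
u has inhomogeneous Neumann u'(0) = -1, u'(2) = 1. [u' v]_0^2 = (1)·v(2) − (-1)·v(0) = v(2) + v(0). Take V = H^1(0, 2); boundary term becomes part of RHS.
Weak formulation: find u (satisfying any essential BC) such that ∫_0^2 u'(x) v'(x) dx = ∫_0^2 f v dx + v(2) + v(0) for all v ∈ V (Neumann data are natural BCs: they enter the RHS as boundary terms).
Substituting f(x) = 2*cos(5*π*x/2) - 1, the right-hand side is ∫_0^2 (2*cos(5*π*x/2) - 1) v dx + v(2) + v(0).
Compatibility check (pure Neumann): taking v ≡ 1 ∈ V gives 0 = ∫_0^2 f dx + (1) − (-1), i.e. ∫_0^2 f dx must equal u'(0) − u'(2) = -2. Indeed ∫_0^2 (2*cos(5*π*x/2) - 1) dx = -2, so the data are compatible. The solution is then unique only up to an additive constant (fix it e.g. by requiring ∫_0^2 u dx = 0).


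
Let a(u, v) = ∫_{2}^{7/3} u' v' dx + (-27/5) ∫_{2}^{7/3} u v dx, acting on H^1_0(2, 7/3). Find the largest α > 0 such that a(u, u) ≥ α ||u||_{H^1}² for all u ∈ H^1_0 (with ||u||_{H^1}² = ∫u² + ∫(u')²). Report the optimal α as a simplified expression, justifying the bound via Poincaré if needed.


α = 9*(-3 + 5*π^2)/(5*(1 + 9*π^2))

Coercivity of a(·,·) on H^1_0(2, 7/3) means a(u, u) ≥ α ||u||_{H^1}² for every u ∈ H^1_0.
The interval has length L = 1/3, and Poincaré/coercivity depend only on L. Here a(u, u) = ∫(u')² + (-27/5)·∫u².
Here c = -27/5 < 0 with |c| < (π/L)² = 9*π^2, so coercivity still holds. The condition a(u,u) ≥ α||u||_{H^1}² reads (1−α)∫(u')² ≥ (α−c)∫u². Any admissible α is ≤ 1 (rapidly oscillating u have ∫u²/∫(u')² → 0), and α = 1 would force 0 ≥ (1−c)∫u², impossible since c < 1; so 1−α > 0. By the sharp Poincaré inequality on H^1_0 of an interval of length L, ∫(u')² ≥ (π/L)²∫u² with equality for the first sine mode sin(π(x−x₀)/L) (x₀ the left endpoint), so the inequality holds for all u iff (1−α)(π/L)² ≥ α − c, i.e. α ≤ ((π/L)² + c)/((π/L)² + 1) = (1 + c(L/π)²)/(1 + (L/π)²). (Direct route, valid since c ≤ 0: Poincaré gives c∫u² ≥ c(L/π)²∫(u')², so a(u,u) ≥ (1 + c(L/π)²)∫(u')², while ||u||_{H^1}² ≤ (1 + (L/π)²)∫(u')²; dividing yields the same α.) With (π/L)² = 9*π^2 and c = -27/5, the largest admissible constant is α = ((π/L)² + c)/((π/L)² + 1).
Simplifying, α = 9*(-3 + 5*π^2)/(5*(1 + 9*π^2)).


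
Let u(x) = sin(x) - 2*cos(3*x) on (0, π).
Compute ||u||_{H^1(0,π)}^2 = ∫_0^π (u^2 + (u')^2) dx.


||u||_{H^1(0,π)}^2 = 21*π

u'(x) = 6*sin(3*x) + cos(x).
Expand u² and (u')² and integrate term by term on (0, π), using: for integers n ≥ 1, ∫_0^π sin²(nx) dx = ∫_0^π cos²(nx) dx = π/2; for n ≠ n', ∫_0^π sin(nx)sin(n'x) dx = ∫_0^π cos(nx)cos(n'x) dx = 0; and by product-to-sum, ∫_0^π sin(nx)cos(n'x) dx = ½∫_0^π [sin((n+n')x) + sin((n−n')x)] dx, which is 0 when n+n' is even and 2n/(n²−n'²) when n+n' is odd (it need not vanish on (0, π)).
  u² squared terms: (-2)²·∫cos(3x)² dx = 4·π/2 = 2*π;  (1)²·∫sin(x)² dx = 1·π/2 = π/2.
  u² cross terms: 2·(-2)·(1)·∫cos(3x)·sin(x) dx = -4·(0) = 0.
  So ∫_0^π u² dx = 2*π + π/2 + 0 = 5*π/2.
  (u')² squared terms: (6)²·∫sin(3x)² dx = 36·π/2 = 18*π;  (1)²·∫cos(x)² dx = 1·π/2 = π/2.
  (u')² cross terms: 2·(6)·(1)·∫sin(3x)·cos(x) dx = 12·(0) = 0.
  So ∫_0^π (u')² dx = 18*π + π/2 + 0 = 37*π/2.
||u||_{H^1}^2 = (5*π/2) + (37*π/2) = 21*π.


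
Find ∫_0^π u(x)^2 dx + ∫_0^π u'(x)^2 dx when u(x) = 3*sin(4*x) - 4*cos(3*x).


||u||_{H^1(0,π)}^2 = -1920/7 + 313*π/2

u'(x) = 12*sin(3*x) + 12*cos(4*x).
Expand u² and (u')² and integrate term by term on (0, π), using: for integers n ≥ 1, ∫_0^π sin²(nx) dx = ∫_0^π cos²(nx) dx = π/2; for n ≠ n', ∫_0^π sin(nx)sin(n'x) dx = ∫_0^π cos(nx)cos(n'x) dx = 0; and by product-to-sum, ∫_0^π sin(nx)cos(n'x) dx = ½∫_0^π [sin((n+n')x) + sin((n−n')x)] dx, which is 0 when n+n' is even and 2n/(n²−n'²) when n+n' is odd (it need not vanish on (0, π)).
  u² squared terms: (-4)²·∫cos(3x)² dx = 16·π/2 = 8*π;  (3)²·∫sin(4x)² dx = 9·π/2 = 9*π/2.
  u² cross terms: 2·(-4)·(3)·∫cos(3x)·sin(4x) dx = -24·(8/7) = -192/7.
  So ∫_0^π u² dx = 8*π + 9*π/2 − 192/7 = -192/7 + 25*π/2.
  (u')² squared terms: (12)²·∫cos(4x)² dx = 144·π/2 = 72*π;  (12)²·∫sin(3x)² dx = 144·π/2 = 72*π.
  (u')² cross terms: 2·(12)·(12)·∫cos(4x)·sin(3x) dx = 288·(-6/7) = -1728/7.
  So ∫_0^π (u')² dx = 72*π + 72*π − 1728/7 = -1728/7 + 144*π.
||u||_{H^1}^2 = (-192/7 + 25*π/2) + (-1728/7 + 144*π) = -1920/7 + 313*π/2.


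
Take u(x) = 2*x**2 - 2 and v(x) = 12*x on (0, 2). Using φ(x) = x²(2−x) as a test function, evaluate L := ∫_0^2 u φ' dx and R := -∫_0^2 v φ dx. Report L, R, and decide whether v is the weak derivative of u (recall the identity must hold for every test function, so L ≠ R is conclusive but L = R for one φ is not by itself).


LHS = -32/5, RHS = -96/5. No, v is not the weak derivative of u.

u(x) = 2*x**2 - 2, classical derivative u'(x) = 4*x.
φ(x) = x²(2−x), so φ'(x) = x*(4 - 3*x).
Note φ(0) = φ(2) = 0, so the boundary term u·φ vanishes.
LHS = ∫_0^2 u(x) φ'(x) dx = ∫_0^2 (-6*x^4 + 8*x^3 + 6*x^2 - 8*x) dx. Term by term:
  ∫_0^2 -6*x^4 dx = -192/5;  ∫_0^2 8*x^3 dx = 32;  ∫_0^2 6*x^2 dx = 16;
  ∫_0^2 -8*x dx = -16.
Sum: -192/5 + 32 + 16 − 16 = -32/5.
So LHS = -32/5.
∫_0^2 v(x) φ(x) dx = ∫_0^2 (-12*x^4 + 24*x^3) dx. Term by term:
  ∫_0^2 -12*x^4 dx = -384/5;  ∫_0^2 24*x^3 dx = 96.
Sum: -384/5 + 96 = 96/5.
So RHS = -∫_0^2 v(x) φ(x) dx = -96/5.
LHS − RHS = 64/5 ≠ 0, so the identity fails.
(For a valid weak derivative the identity must hold for EVERY test function, in particular this one. The failure shows v is NOT the weak derivative of u.)
Correct weak derivative would be u'(x) = 4*x.


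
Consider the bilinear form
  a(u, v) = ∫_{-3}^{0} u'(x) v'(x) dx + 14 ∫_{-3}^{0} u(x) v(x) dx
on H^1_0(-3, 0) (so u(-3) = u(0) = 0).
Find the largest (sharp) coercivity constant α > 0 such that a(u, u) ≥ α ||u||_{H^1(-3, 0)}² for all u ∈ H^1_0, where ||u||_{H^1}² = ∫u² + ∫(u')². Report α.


α = 1

Coercivity of a(·,·) on H^1_0(-3, 0) means a(u, u) ≥ α ||u||_{H^1}² for every u ∈ H^1_0.
The interval has length L = 3, and Poincaré/coercivity depend only on L. Here a(u, u) = ∫(u')² + (14)·∫u².
Here c = 14 ≥ 1, so a(u,u) = ∫(u')² + c∫u² ≥ ∫(u')² + ∫u² = ||u||_{H^1}², i.e. α = 1 works. No larger α is possible: a(u,u) ≥ α||u||_{H^1}² means (1−α)∫(u')² ≥ (α−c)∫u², and for the modes u_n = sin(nπ(x−x₀)/L) (x₀ the left endpoint) one has ∫u_n²/∫(u_n')² = (L/(nπ))² → 0, so a(u_n,u_n)/||u_n||_{H^1}² → 1. Hence the optimal constant is α = 1.
Therefore α = 1.


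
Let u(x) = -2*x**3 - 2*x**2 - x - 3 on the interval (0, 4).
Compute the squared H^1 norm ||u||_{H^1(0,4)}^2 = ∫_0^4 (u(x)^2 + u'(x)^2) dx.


||u||_{H^1}^2 = 1013512/35

The H^1 norm (squared) on an interval (0, L) is
  ||u||_{H^1}^2 = ∫_0^L u(x)^2 dx + ∫_0^L u'(x)^2 dx.
Compute u'(x) = -6*x**2 - 4*x - 1.
Then u(x)^2 = 4*x**6 + 8*x**5 + 8*x**4 + 16*x**3 + 13*x**2 + 6*x + 9 and u'(x)^2 = 36*x**4 + 48*x**3 + 28*x**2 + 8*x + 1.
Integrate each monomial from 0 to 4 using ∫_0^4 c·x^n dx = c·4^(n+1)/(n+1):
  ∫_0^4 u(x)^2 dx = ∫_0^4 (4*x^6 + 8*x^5 + 8*x^4 + 16*x^3 + 13*x^2 + 6*x + 9) dx. Term by term:
    ∫_0^4 4*x^6 dx = 65536/7;  ∫_0^4 8*x^5 dx = 16384/3;  ∫_0^4 8*x^4 dx = 8192/5;
    ∫_0^4 16*x^3 dx = 1024;  ∫_0^4 13*x^2 dx = 832/3;  ∫_0^4 6*x dx = 48;
    ∫_0^4 9 dx = 36.
  Sum: 65536/7 + 16384/3 + 8192/5 + 1024 + 832/3 + 48 + 36 = 1873972/105.
  ∫_0^4 u'(x)^2 dx = ∫_0^4 (36*x^4 + 48*x^3 + 28*x^2 + 8*x + 1) dx. Term by term:
    ∫_0^4 36*x^4 dx = 36864/5;  ∫_0^4 48*x^3 dx = 3072;  ∫_0^4 28*x^2 dx = 1792/3;
    ∫_0^4 8*x dx = 64;  ∫_0^4 1 dx = 4.
  Sum: 36864/5 + 3072 + 1792/3 + 64 + 4 = 166652/15.
Adding: ||u||_{H^1}^2 = 1873972/105 + 166652/15 = 1013512/35.


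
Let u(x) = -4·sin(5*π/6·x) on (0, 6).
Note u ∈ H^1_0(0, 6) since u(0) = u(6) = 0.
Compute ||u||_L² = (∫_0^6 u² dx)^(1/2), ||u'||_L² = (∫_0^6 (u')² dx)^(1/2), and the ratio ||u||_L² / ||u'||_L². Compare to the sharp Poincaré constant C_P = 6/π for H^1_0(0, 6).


||u||_L² / ||u'||_L² = 6/(5*π) < C_P = 6/π.

u(x) = -4·sin(5*π/6·x), so u'(x) = -10*π*cos(5*π*x/6)/3.
Writing u(x) = A·sin(kπx/L) with A = -4 and k = 5, use ∫_0^L sin²(kπx/L) dx = L/2 and ∫_0^L cos²(kπx/L) dx = L/2.
u² = 16·sin²(5*π/6·x) and (u')² = 100*π^2/9·cos²(5*π/6·x), and each of sin², cos² integrates to L/2 = 3 over (0, 6).
∫_0^6 u² dx = 48, so ||u||_L² = 4*sqrt(3).
∫_0^6 (u')² dx = 100*π^2/3, so ||u'||_L² = 10*sqrt(3)*π/3.
Ratio ||u||_L² / ||u'||_L² = 6/(5*π).
Sharp Poincaré constant on H^1_0(0, 6) is C_P = L/π = 6/π, achieved by sin(π/6·x).
This is the k = 5 harmonic; the ratio L/(kπ) is strictly less than C_P = L/π, consistent with the sharp inequality ||u||_L² ≤ C_P ||u'||_L².


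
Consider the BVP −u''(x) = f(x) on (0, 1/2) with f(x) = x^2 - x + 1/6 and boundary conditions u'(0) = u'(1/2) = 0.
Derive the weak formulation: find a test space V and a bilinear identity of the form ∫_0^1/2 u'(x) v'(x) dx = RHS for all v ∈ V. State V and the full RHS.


V = H^1(0, 1/2) (no boundary constraint on v; u is determined up to an additive constant); weak form: ∫_0^1/2 u'v' dx = ∫_0^1/2 (x^2 - x + 1/6) v dx for all v ∈ V.

Multiply both sides by a test function v and integrate from 0 to 1/2:
  ∫_0^1/2 −u''(x) v(x) dx = ∫_0^1/2 f(x) v(x) dx.
Integrate the LHS by parts once:
  ∫_0^1/2 −u'' v dx = −[u'(x) v(x)]_0^1/2 + ∫_0^1/2 u'(x) v'(x) dx.
Thus ∫_0^1/2 u'(x) v'(x) dx = ∫_0^1/2 f(x) v(x) dx + [u'(x) v(x)]_0^1/2.
Choose V so that boundary terms are either known or forced to vanish.
u has homogeneous Neumann: u'(0) = u'(1/2) = 0. So [u' v]_0^1/2 = 0·v(1/2) − 0·v(0) = 0 for any v; take V = H^1(0, 1/2).
Weak formulation: find u (satisfying any essential BC) such that ∫_0^1/2 u'(x) v'(x) dx = ∫_0^1/2 f v dx for all v ∈ V (homogeneous Neumann, so boundary terms vanish).
Substituting f(x) = x^2 - x + 1/6, the right-hand side is ∫_0^1/2 (x^2 - x + 1/6) v dx.
Compatibility check (pure Neumann): taking v ≡ 1 ∈ V gives 0 = ∫_0^1/2 f dx + (0) − (0), i.e. ∫_0^1/2 f dx must equal u'(0) − u'(1/2) = 0. Indeed ∫_0^1/2 (x^2 - x + 1/6) dx = 0, so the data are compatible. The solution is then unique only up to an additive constant (fix it e.g. by requiring ∫_0^1/2 u dx = 0).


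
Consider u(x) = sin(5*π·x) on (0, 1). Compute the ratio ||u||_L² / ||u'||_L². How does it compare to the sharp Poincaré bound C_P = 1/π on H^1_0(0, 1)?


||u||_L² / ||u'||_L² = 1/(5*π) < C_P = 1/π.

u(x) = sin(5*π·x), so u'(x) = 5*π*cos(5*π*x).
Writing u(x) = A·sin(kπx/L) with A = 1 and k = 5, use ∫_0^L sin²(kπx/L) dx = L/2 and ∫_0^L cos²(kπx/L) dx = L/2.
u² = 1·sin²(5*π·x) and (u')² = 25*π^2·cos²(5*π·x), and each of sin², cos² integrates to L/2 = 1/2 over (0, 1).
∫_0^1 u² dx = 1/2, so ||u||_L² = sqrt(2)/2.
∫_0^1 (u')² dx = 25*π^2/2, so ||u'||_L² = 5*sqrt(2)*π/2.
Ratio ||u||_L² / ||u'||_L² = 1/(5*π).
Sharp Poincaré constant on H^1_0(0, 1) is C_P = L/π = 1/π, achieved by sin(π·x).
This is the k = 5 harmonic; the ratio L/(kπ) is strictly less than C_P = L/π, consistent with the sharp inequality ||u||_L² ≤ C_P ||u'||_L².


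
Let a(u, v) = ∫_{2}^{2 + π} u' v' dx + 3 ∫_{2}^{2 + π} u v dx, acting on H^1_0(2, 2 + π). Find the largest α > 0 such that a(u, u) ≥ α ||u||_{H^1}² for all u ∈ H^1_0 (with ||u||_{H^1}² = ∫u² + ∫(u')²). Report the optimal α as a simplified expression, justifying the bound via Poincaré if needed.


α = 1

Coercivity of a(·,·) on H^1_0(2, 2 + π) means a(u, u) ≥ α ||u||_{H^1}² for every u ∈ H^1_0.
The interval has length L = π, and Poincaré/coercivity depend only on L. Here a(u, u) = ∫(u')² + (3)·∫u².
Here c = 3 ≥ 1, so a(u,u) = ∫(u')² + c∫u² ≥ ∫(u')² + ∫u² = ||u||_{H^1}², i.e. α = 1 works. No larger α is possible: a(u,u) ≥ α||u||_{H^1}² means (1−α)∫(u')² ≥ (α−c)∫u², and for the modes u_n = sin(nπ(x−x₀)/L) (x₀ the left endpoint) one has ∫u_n²/∫(u_n')² = (L/(nπ))² → 0, so a(u_n,u_n)/||u_n||_{H^1}² → 1. Hence the optimal constant is α = 1.
Therefore α = 1.


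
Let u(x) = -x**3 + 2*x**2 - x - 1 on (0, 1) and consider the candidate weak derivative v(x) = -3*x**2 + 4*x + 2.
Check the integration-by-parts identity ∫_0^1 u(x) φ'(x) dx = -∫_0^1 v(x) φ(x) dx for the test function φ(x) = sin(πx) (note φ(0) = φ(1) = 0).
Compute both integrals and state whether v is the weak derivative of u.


LHS = (-12 + π^2)/π^3, RHS = -5/π - 12/π^3. No, v is not the weak derivative of u.

u(x) = -x**3 + 2*x**2 - x - 1, classical derivative u'(x) = -3*x**2 + 4*x - 1.
φ(x) = sin(πx), so φ'(x) = π*cos(π*x).
Note φ(0) = φ(1) = 0, so the boundary term u·φ vanishes.
LHS = ∫_0^1 u(x) φ'(x) dx = ∫_0^1 (-π*x^3*cos(π*x) + 2*π*x^2*cos(π*x) - π*x*cos(π*x) - π*cos(π*x)) dx. Term by term:
  ∫_0^1 -π*cos(π*x) dx = 0;  ∫_0^1 -π*x*cos(π*x) dx = 2/π;  ∫_0^1 -π*x^3*cos(π*x) dx = -12/π^3 + 3/π;
  ∫_0^1 2*π*x^2*cos(π*x) dx = -4/π.
Sum: 0 + 2/π + -12/π^3 + 3/π − 4/π = (-12 + π^2)/π^3.
So LHS = (-12 + π^2)/π^3.
∫_0^1 v(x) φ(x) dx = ∫_0^1 (-3*x^2*sin(π*x) + 4*x*sin(π*x) + 2*sin(π*x)) dx. Term by term:
  ∫_0^1 2*sin(π*x) dx = 4/π;  ∫_0^1 -3*x^2*sin(π*x) dx = -3/π + 12/π^3;  ∫_0^1 4*x*sin(π*x) dx = 4/π.
Sum: 4/π + -3/π + 12/π^3 + 4/π = 12/π^3 + 5/π.
So RHS = -∫_0^1 v(x) φ(x) dx = -5/π - 12/π^3.
LHS − RHS = 6/π ≠ 0, so the identity fails.
(For a valid weak derivative the identity must hold for EVERY test function, in particular this one. The failure shows v is NOT the weak derivative of u.)
Correct weak derivative would be u'(x) = -3*x**2 + 4*x - 1.


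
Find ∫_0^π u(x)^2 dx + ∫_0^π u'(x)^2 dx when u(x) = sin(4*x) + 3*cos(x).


||u||_{H^1(0,π)}^2 = 32/5 + 35*π/2

u'(x) = -3*sin(x) + 4*cos(4*x).
Expand u² and (u')² and integrate term by term on (0, π), using: for integers n ≥ 1, ∫_0^π sin²(nx) dx = ∫_0^π cos²(nx) dx = π/2; for n ≠ n', ∫_0^π sin(nx)sin(n'x) dx = ∫_0^π cos(nx)cos(n'x) dx = 0; and by product-to-sum, ∫_0^π sin(nx)cos(n'x) dx = ½∫_0^π [sin((n+n')x) + sin((n−n')x)] dx, which is 0 when n+n' is even and 2n/(n²−n'²) when n+n' is odd (it need not vanish on (0, π)).
  u² squared terms: (3)²·∫cos(x)² dx = 9·π/2 = 9*π/2;  (1)²·∫sin(4x)² dx = 1·π/2 = π/2.
  u² cross terms: 2·(3)·(1)·∫cos(x)·sin(4x) dx = 6·(8/15) = 16/5.
  So ∫_0^π u² dx = 9*π/2 + π/2 + 16/5 = 16/5 + 5*π.
  (u')² squared terms: (-3)²·∫sin(x)² dx = 9·π/2 = 9*π/2;  (4)²·∫cos(4x)² dx = 16·π/2 = 8*π.
  (u')² cross terms: 2·(-3)·(4)·∫sin(x)·cos(4x) dx = -24·(-2/15) = 16/5.
  So ∫_0^π (u')² dx = 9*π/2 + 8*π + 16/5 = 16/5 + 25*π/2.
||u||_{H^1}^2 = (16/5 + 5*π) + (16/5 + 25*π/2) = 32/5 + 35*π/2.


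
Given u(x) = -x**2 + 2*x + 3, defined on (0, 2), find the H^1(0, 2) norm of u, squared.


||u||_{H^1}^2 = 446/15

The H^1 norm (squared) on an interval (0, L) is
  ||u||_{H^1}^2 = ∫_0^L u(x)^2 dx + ∫_0^L u'(x)^2 dx.
Compute u'(x) = 2 - 2*x.
Then u(x)^2 = x**4 - 4*x**3 - 2*x**2 + 12*x + 9 and u'(x)^2 = 4*x**2 - 8*x + 4.
Integrate each monomial from 0 to 2 using ∫_0^2 c·x^n dx = c·2^(n+1)/(n+1):
  ∫_0^2 u(x)^2 dx = ∫_0^2 (x^4 - 4*x^3 - 2*x^2 + 12*x + 9) dx. Term by term:
    ∫_0^2 x^4 dx = 32/5;  ∫_0^2 -4*x^3 dx = -16;  ∫_0^2 -2*x^2 dx = -16/3;
    ∫_0^2 12*x dx = 24;  ∫_0^2 9 dx = 18.
  Sum: 32/5 − 16 − 16/3 + 24 + 18 = 406/15.
  ∫_0^2 u'(x)^2 dx = ∫_0^2 (4*x^2 - 8*x + 4) dx. Term by term:
    ∫_0^2 4*x^2 dx = 32/3;  ∫_0^2 -8*x dx = -16;  ∫_0^2 4 dx = 8.
  Sum: 32/3 − 16 + 8 = 8/3.
Adding: ||u||_{H^1}^2 = 406/15 + 8/3 = 446/15.


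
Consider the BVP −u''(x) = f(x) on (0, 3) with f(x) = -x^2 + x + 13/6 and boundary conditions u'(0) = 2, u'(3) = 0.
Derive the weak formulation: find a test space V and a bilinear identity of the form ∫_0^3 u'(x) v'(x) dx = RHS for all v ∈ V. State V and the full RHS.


V = H^1(0, 3) (v unrestricted at boundary; u is determined up to an additive constant); weak form: ∫_0^3 u'v' dx = ∫_0^3 (-x^2 + x + 13/6) v dx − 2·v(0) for all v ∈ V.

Multiply both sides by a test function v and integrate from 0 to 3:
  ∫_0^3 −u''(x) v(x) dx = ∫_0^3 f(x) v(x) dx.
Integrate the LHS by parts once:
  ∫_0^3 −u'' v dx = −[u'(x) v(x)]_0^3 + ∫_0^3 u'(x) v'(x) dx.
Thus ∫_0^3 u'(x) v'(x) dx = ∫_0^3 f(x) v(x) dx + [u'(x) v(x)]_0^3.
Choose V so that boundary terms are either known or forced to vanish.
u has inhomogeneous Neumann u'(0) = 2, u'(3) = 0. [u' v]_0^3 = (0)·v(3) − (2)·v(0) = − 2·v(0). Take V = H^1(0, 3); boundary term becomes part of RHS.
Weak formulation: find u (satisfying any essential BC) such that ∫_0^3 u'(x) v'(x) dx = ∫_0^3 f v dx − 2·v(0) for all v ∈ V (Neumann data are natural BCs: they enter the RHS as boundary terms).
Substituting f(x) = -x^2 + x + 13/6, the right-hand side is ∫_0^3 (-x^2 + x + 13/6) v dx − 2·v(0).
Compatibility check (pure Neumann): taking v ≡ 1 ∈ V gives 0 = ∫_0^3 f dx + (0) − (2), i.e. ∫_0^3 f dx must equal u'(0) − u'(3) = 2. Indeed ∫_0^3 (-x^2 + x + 13/6) dx = 2, so the data are compatible. The solution is then unique only up to an additive constant (fix it e.g. by requiring ∫_0^3 u dx = 0).


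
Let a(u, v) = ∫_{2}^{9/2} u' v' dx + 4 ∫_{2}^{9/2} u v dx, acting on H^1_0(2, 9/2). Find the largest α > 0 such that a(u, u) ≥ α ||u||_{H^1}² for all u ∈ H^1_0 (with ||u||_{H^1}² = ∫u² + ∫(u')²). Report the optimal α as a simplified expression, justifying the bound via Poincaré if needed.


α = 1

Coercivity of a(·,·) on H^1_0(2, 9/2) means a(u, u) ≥ α ||u||_{H^1}² for every u ∈ H^1_0.
The interval has length L = 5/2, and Poincaré/coercivity depend only on L. Here a(u, u) = ∫(u')² + (4)·∫u².
Here c = 4 ≥ 1, so a(u,u) = ∫(u')² + c∫u² ≥ ∫(u')² + ∫u² = ||u||_{H^1}², i.e. α = 1 works. No larger α is possible: a(u,u) ≥ α||u||_{H^1}² means (1−α)∫(u')² ≥ (α−c)∫u², and for the modes u_n = sin(nπ(x−x₀)/L) (x₀ the left endpoint) one has ∫u_n²/∫(u_n')² = (L/(nπ))² → 0, so a(u_n,u_n)/||u_n||_{H^1}² → 1. Hence the optimal constant is α = 1.
Therefore α = 1.


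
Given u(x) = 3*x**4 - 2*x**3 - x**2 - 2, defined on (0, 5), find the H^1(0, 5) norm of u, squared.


||u||_{H^1}^2 = 36097655/14

The H^1 norm (squared) on an interval (0, L) is
  ||u||_{H^1}^2 = ∫_0^L u(x)^2 dx + ∫_0^L u'(x)^2 dx.
Compute u'(x) = 12*x**3 - 6*x**2 - 2*x.
Then u(x)^2 = 9*x**8 - 12*x**7 - 2*x**6 + 4*x**5 - 11*x**4 + 8*x**3 + 4*x**2 + 4 and u'(x)^2 = 144*x**6 - 144*x**5 - 12*x**4 + 24*x**3 + 4*x**2.
Integrate each monomial from 0 to 5 using ∫_0^5 c·x^n dx = c·5^(n+1)/(n+1):
  ∫_0^5 u(x)^2 dx = ∫_0^5 (9*x^8 - 12*x^7 - 2*x^6 + 4*x^5 - 11*x^4 + 8*x^3 + 4*x^2 + 4) dx. Term by term:
    ∫_0^5 9*x^8 dx = 1953125;  ∫_0^5 -12*x^7 dx = -1171875/2;  ∫_0^5 -2*x^6 dx = -156250/7;
    ∫_0^5 4*x^5 dx = 31250/3;  ∫_0^5 -11*x^4 dx = -6875;  ∫_0^5 8*x^3 dx = 1250;
    ∫_0^5 4*x^2 dx = 500/3;  ∫_0^5 4 dx = 20.
  Sum: 1953125 − 1171875/2 − 156250/7 + 31250/3 − 6875 + 1250 + 500/3 + 20 = 56693465/42.
  ∫_0^5 u'(x)^2 dx = ∫_0^5 (144*x^6 - 144*x^5 - 12*x^4 + 24*x^3 + 4*x^2) dx. Term by term:
    ∫_0^5 144*x^6 dx = 11250000/7;  ∫_0^5 -144*x^5 dx = -375000;  ∫_0^5 -12*x^4 dx = -7500;
    ∫_0^5 24*x^3 dx = 3750;  ∫_0^5 4*x^2 dx = 500/3.
  Sum: 11250000/7 − 375000 − 7500 + 3750 + 500/3 = 25799750/21.
Adding: ||u||_{H^1}^2 = 56693465/42 + 25799750/21 = 36097655/14.


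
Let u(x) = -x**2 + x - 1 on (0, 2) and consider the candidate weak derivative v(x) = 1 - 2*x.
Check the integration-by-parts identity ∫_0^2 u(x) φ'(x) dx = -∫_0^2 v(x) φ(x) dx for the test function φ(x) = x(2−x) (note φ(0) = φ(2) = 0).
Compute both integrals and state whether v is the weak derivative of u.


LHS = 4/3, RHS = 4/3. Yes, v = u' weakly.

u(x) = -x**2 + x - 1, classical derivative u'(x) = 1 - 2*x.
φ(x) = x(2−x), so φ'(x) = 2 - 2*x.
Note φ(0) = φ(2) = 0, so the boundary term u·φ vanishes.
LHS = ∫_0^2 u(x) φ'(x) dx = ∫_0^2 (2*x^3 - 4*x^2 + 4*x - 2) dx. Term by term:
  ∫_0^2 2*x^3 dx = 8;  ∫_0^2 -4*x^2 dx = -32/3;  ∫_0^2 4*x dx = 8;
  ∫_0^2 -2 dx = -4.
Sum: 8 − 32/3 + 8 − 4 = 4/3.
So LHS = 4/3.
∫_0^2 v(x) φ(x) dx = ∫_0^2 (2*x^3 - 5*x^2 + 2*x) dx. Term by term:
  ∫_0^2 2*x^3 dx = 8;  ∫_0^2 -5*x^2 dx = -40/3;  ∫_0^2 2*x dx = 4.
Sum: 8 − 40/3 + 4 = -4/3.
So RHS = -∫_0^2 v(x) φ(x) dx = 4/3.
LHS = RHS, so the identity holds for this test φ.
Moreover u is smooth here and v(x) = u'(x) = 1 - 2*x pointwise, so the identity holds for every test function. Hence v is the weak derivative of u.


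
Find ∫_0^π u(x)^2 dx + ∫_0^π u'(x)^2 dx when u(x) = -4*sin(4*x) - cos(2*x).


||u||_{H^1(0,π)}^2 = 277*π/2

u'(x) = 2*sin(2*x) - 16*cos(4*x).
Expand u² and (u')² and integrate term by term on (0, π), using: for integers n ≥ 1, ∫_0^π sin²(nx) dx = ∫_0^π cos²(nx) dx = π/2; for n ≠ n', ∫_0^π sin(nx)sin(n'x) dx = ∫_0^π cos(nx)cos(n'x) dx = 0; and by product-to-sum, ∫_0^π sin(nx)cos(n'x) dx = ½∫_0^π [sin((n+n')x) + sin((n−n')x)] dx, which is 0 when n+n' is even and 2n/(n²−n'²) when n+n' is odd (it need not vanish on (0, π)).
  u² squared terms: (-1)²·∫cos(2x)² dx = 1·π/2 = π/2;  (-4)²·∫sin(4x)² dx = 16·π/2 = 8*π.
  u² cross terms: 2·(-1)·(-4)·∫cos(2x)·sin(4x) dx = 8·(0) = 0.
  So ∫_0^π u² dx = π/2 + 8*π + 0 = 17*π/2.
  (u')² squared terms: (-16)²·∫cos(4x)² dx = 256·π/2 = 128*π;  (2)²·∫sin(2x)² dx = 4·π/2 = 2*π.
  (u')² cross terms: 2·(-16)·(2)·∫cos(4x)·sin(2x) dx = -64·(0) = 0.
  So ∫_0^π (u')² dx = 128*π + 2*π + 0 = 130*π.
||u||_{H^1}^2 = (17*π/2) + (130*π) = 277*π/2.


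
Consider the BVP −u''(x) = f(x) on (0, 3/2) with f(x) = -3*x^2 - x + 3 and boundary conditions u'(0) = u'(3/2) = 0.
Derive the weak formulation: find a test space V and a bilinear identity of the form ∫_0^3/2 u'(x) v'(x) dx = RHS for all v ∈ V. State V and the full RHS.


V = H^1(0, 3/2) (no boundary constraint on v; u is determined up to an additive constant); weak form: ∫_0^3/2 u'v' dx = ∫_0^3/2 (-3*x^2 - x + 3) v dx for all v ∈ V.

Multiply both sides by a test function v and integrate from 0 to 3/2:
  ∫_0^3/2 −u''(x) v(x) dx = ∫_0^3/2 f(x) v(x) dx.
Integrate the LHS by parts once:
  ∫_0^3/2 −u'' v dx = −[u'(x) v(x)]_0^3/2 + ∫_0^3/2 u'(x) v'(x) dx.
Thus ∫_0^3/2 u'(x) v'(x) dx = ∫_0^3/2 f(x) v(x) dx + [u'(x) v(x)]_0^3/2.
Choose V so that boundary terms are either known or forced to vanish.
u has homogeneous Neumann: u'(0) = u'(3/2) = 0. So [u' v]_0^3/2 = 0·v(3/2) − 0·v(0) = 0 for any v; take V = H^1(0, 3/2).
Weak formulation: find u (satisfying any essential BC) such that ∫_0^3/2 u'(x) v'(x) dx = ∫_0^3/2 f v dx for all v ∈ V (homogeneous Neumann, so boundary terms vanish).
Substituting f(x) = -3*x^2 - x + 3, the right-hand side is ∫_0^3/2 (-3*x^2 - x + 3) v dx.
Compatibility check (pure Neumann): taking v ≡ 1 ∈ V gives 0 = ∫_0^3/2 f dx + (0) − (0), i.e. ∫_0^3/2 f dx must equal u'(0) − u'(3/2) = 0. Indeed ∫_0^3/2 (-3*x^2 - x + 3) dx = 0, so the data are compatible. The solution is then unique only up to an additive constant (fix it e.g. by requiring ∫_0^3/2 u dx = 0).


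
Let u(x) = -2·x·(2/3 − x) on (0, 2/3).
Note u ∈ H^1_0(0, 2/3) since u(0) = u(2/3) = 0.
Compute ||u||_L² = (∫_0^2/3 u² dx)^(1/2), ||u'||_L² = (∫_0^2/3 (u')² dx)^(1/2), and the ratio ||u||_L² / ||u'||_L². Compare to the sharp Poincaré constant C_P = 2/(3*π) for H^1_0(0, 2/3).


||u||_L² / ||u'||_L² = sqrt(10)/15 < C_P = 2/(3*π).

u(x) = -2·x·(2/3 − x), so u'(x) = 4*x - 4/3.
u(x) = -2·x·(2/3 − x) vanishes at x = 0 and x = 2/3, so u ∈ H^1_0(0, 2/3). Differentiate via the product rule and integrate the resulting polynomials term by term.
  ∫_0^2/3 u² dx = ∫_0^2/3 (4*x^4 - 16*x^3/3 + 16*x^2/9) dx. Term by term:
    ∫_0^2/3 4*x^4 dx = 128/1215;  ∫_0^2/3 -16*x^3/3 dx = -64/243;  ∫_0^2/3 16*x^2/9 dx = 128/729.
  Sum: 128/1215 − 64/243 + 128/729 = 64/3645.
  ∫_0^2/3 (u')² dx = ∫_0^2/3 (16*x^2 - 32*x/3 + 16/9) dx. Term by term:
    ∫_0^2/3 16*x^2 dx = 128/81;  ∫_0^2/3 -32*x/3 dx = -64/27;  ∫_0^2/3 16/9 dx = 32/27.
  Sum: 128/81 − 64/27 + 32/27 = 32/81.
∫_0^2/3 u² dx = 64/3645, so ||u||_L² = 8*sqrt(5)/135.
∫_0^2/3 (u')² dx = 32/81, so ||u'||_L² = 4*sqrt(2)/9.
Ratio ||u||_L² / ||u'||_L² = sqrt(10)/15.
Sharp Poincaré constant on H^1_0(0, 2/3) is C_P = L/π = 2/(3*π), achieved by sin(3*π/2·x).
A polynomial bump cannot attain the sharp Poincaré constant (only the first sine eigenfunction does), so the ratio is strictly less than C_P, consistent with ||u||_L² ≤ C_P ||u'||_L².


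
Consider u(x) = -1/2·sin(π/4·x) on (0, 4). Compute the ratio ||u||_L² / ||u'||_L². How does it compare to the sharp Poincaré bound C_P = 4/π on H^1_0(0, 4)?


||u||_L² / ||u'||_L² = 4/π = C_P.

u(x) = -1/2·sin(π/4·x), so u'(x) = -π*cos(π*x/4)/8.
Writing u(x) = A·sin(kπx/L) with A = -1/2 and k = 1, use ∫_0^L sin²(kπx/L) dx = L/2 and ∫_0^L cos²(kπx/L) dx = L/2.
u² = 1/4·sin²(π/4·x) and (u')² = π^2/64·cos²(π/4·x), and each of sin², cos² integrates to L/2 = 2 over (0, 4).
∫_0^4 u² dx = 1/2, so ||u||_L² = sqrt(2)/2.
∫_0^4 (u')² dx = π^2/32, so ||u'||_L² = sqrt(2)*π/8.
Ratio ||u||_L² / ||u'||_L² = 4/π.
Sharp Poincaré constant on H^1_0(0, 4) is C_P = L/π = 4/π, achieved by sin(π/4·x).
This is the k = 1 eigenfunction (up to amplitude), so the ratio equals the sharp Poincaré constant exactly.
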